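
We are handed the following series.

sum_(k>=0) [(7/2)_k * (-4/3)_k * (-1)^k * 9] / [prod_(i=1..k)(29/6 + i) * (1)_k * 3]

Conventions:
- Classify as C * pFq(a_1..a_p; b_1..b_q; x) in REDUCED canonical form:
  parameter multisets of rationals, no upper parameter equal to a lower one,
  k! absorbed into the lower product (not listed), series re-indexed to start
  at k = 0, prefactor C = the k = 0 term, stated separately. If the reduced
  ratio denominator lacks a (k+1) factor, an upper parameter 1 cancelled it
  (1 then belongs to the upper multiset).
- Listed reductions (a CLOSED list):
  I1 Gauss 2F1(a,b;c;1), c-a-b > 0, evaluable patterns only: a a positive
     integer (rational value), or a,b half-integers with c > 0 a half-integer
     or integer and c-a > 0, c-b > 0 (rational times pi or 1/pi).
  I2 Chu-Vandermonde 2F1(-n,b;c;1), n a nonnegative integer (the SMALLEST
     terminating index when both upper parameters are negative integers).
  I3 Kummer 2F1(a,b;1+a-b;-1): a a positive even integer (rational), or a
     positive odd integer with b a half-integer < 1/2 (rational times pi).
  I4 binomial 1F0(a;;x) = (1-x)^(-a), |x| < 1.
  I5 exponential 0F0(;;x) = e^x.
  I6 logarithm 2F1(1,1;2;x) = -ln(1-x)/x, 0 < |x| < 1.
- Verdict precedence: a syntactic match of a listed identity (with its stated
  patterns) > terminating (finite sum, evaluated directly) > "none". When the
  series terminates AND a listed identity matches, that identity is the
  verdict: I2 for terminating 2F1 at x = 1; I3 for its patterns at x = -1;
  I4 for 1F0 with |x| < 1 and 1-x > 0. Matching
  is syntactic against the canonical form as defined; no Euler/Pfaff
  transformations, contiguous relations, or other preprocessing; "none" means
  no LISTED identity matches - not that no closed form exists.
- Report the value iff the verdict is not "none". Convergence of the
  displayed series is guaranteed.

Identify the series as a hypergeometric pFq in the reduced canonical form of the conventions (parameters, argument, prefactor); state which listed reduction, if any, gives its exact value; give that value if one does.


With C = 3: the canonical form is 2F1(-4/3, 7/2; 35/6; -1). Verdict: none here - no I1-I6 shape fits x = -1 with lower {35/6}.

First insight: t_0 being 3, the lower running product (C = 3) is a rising factorial.
Ratio: r(k) = (-1) * (k-4/3) (k+7/2) / [(k+35/6) (k+1)] - rational in k. x = (-1); t_0 = 3; negate the roots.


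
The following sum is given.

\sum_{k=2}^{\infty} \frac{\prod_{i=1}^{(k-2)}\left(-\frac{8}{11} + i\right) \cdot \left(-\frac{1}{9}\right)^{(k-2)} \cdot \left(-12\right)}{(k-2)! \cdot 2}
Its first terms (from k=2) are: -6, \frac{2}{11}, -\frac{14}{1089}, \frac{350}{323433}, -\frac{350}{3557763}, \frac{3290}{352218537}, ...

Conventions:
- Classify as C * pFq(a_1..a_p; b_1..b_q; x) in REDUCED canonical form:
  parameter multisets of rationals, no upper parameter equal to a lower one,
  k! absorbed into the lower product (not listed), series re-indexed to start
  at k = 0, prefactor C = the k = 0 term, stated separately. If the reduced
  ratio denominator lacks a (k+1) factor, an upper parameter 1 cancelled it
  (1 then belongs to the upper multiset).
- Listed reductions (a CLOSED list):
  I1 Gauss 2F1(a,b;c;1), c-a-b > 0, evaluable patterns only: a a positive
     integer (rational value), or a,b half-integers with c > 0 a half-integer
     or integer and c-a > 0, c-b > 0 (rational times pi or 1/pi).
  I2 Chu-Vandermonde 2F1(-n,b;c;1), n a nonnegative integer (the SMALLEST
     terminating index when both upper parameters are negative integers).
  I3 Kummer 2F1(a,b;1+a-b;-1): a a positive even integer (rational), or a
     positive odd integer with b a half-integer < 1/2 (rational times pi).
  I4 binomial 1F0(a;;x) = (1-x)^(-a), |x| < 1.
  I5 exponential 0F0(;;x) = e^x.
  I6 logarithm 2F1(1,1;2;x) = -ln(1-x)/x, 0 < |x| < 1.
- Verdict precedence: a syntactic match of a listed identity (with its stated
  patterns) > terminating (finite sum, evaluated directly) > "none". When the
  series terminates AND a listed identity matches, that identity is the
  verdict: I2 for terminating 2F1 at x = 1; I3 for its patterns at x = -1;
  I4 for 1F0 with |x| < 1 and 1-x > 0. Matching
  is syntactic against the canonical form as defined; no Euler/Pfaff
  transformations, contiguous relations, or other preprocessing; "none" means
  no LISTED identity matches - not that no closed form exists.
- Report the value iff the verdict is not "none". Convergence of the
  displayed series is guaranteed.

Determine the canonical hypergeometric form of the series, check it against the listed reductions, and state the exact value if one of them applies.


Classification (C = -6): 1F0 with upper {\frac{3}{11}}, lower {-}, argument x = -\frac{1}{9}. Verdict: this is the binomial series (I4) (the 1F0 binomial series: exponent -3/11, x = -\frac{1}{9}). Value: \left(-6\right) \cdot \left(\frac{10}{9}\right)^{-\frac{3}{11}}.

Structural cue: t_0 being -6, the constant factors (C = -6, x = -1/9) combine into one prefactor.
Step ratio: r(k) = -\frac{1}{9} * (k+\frac{3}{11}) / [(k+1)] - poly over poly, x = -\frac{1}{9} from leading terms; C = -6 at k = 0.


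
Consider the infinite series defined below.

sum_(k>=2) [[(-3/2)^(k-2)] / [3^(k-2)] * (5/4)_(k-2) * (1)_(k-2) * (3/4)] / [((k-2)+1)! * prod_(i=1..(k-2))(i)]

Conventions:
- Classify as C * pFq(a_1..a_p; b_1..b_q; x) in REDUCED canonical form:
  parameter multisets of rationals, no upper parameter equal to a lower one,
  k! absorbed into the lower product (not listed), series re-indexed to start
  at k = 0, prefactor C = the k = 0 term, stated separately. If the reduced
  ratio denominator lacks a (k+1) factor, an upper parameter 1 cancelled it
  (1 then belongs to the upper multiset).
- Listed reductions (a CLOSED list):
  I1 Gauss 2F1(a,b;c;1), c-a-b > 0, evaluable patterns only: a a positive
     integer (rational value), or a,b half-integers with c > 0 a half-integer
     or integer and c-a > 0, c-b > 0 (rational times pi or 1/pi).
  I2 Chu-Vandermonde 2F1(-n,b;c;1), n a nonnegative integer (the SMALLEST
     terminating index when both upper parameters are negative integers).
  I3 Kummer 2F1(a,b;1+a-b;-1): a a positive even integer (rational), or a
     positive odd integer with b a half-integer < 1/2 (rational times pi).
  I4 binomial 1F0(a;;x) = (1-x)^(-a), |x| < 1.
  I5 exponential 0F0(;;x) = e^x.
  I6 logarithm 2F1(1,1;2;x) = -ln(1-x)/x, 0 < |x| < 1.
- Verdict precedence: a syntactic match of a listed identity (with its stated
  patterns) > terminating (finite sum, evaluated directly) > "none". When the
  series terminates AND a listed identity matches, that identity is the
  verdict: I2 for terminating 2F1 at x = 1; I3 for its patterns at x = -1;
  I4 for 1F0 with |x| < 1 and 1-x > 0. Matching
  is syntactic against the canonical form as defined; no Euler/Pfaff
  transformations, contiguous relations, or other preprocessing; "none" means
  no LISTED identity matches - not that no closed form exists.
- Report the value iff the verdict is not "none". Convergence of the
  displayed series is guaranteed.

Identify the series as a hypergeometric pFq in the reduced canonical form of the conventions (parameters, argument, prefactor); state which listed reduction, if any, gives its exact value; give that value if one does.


The tell: t_0 being 3/4, the two k-th powers (C = 3/4) combine into one argument.
Step ratio: r(k) = (-1/2) * (k+1) (k+5/4) / [(k+2) (k+1)] - rational in k. x = (-1/2); t_0 = 3/4; negate the roots.

Prefactor 3/4, argument -1/2: 2F1 with upper {1, 5/4} over lower {2}. Verdict: none. No listed pattern accepts 2F1(1, 5/4; 2; -1/2).


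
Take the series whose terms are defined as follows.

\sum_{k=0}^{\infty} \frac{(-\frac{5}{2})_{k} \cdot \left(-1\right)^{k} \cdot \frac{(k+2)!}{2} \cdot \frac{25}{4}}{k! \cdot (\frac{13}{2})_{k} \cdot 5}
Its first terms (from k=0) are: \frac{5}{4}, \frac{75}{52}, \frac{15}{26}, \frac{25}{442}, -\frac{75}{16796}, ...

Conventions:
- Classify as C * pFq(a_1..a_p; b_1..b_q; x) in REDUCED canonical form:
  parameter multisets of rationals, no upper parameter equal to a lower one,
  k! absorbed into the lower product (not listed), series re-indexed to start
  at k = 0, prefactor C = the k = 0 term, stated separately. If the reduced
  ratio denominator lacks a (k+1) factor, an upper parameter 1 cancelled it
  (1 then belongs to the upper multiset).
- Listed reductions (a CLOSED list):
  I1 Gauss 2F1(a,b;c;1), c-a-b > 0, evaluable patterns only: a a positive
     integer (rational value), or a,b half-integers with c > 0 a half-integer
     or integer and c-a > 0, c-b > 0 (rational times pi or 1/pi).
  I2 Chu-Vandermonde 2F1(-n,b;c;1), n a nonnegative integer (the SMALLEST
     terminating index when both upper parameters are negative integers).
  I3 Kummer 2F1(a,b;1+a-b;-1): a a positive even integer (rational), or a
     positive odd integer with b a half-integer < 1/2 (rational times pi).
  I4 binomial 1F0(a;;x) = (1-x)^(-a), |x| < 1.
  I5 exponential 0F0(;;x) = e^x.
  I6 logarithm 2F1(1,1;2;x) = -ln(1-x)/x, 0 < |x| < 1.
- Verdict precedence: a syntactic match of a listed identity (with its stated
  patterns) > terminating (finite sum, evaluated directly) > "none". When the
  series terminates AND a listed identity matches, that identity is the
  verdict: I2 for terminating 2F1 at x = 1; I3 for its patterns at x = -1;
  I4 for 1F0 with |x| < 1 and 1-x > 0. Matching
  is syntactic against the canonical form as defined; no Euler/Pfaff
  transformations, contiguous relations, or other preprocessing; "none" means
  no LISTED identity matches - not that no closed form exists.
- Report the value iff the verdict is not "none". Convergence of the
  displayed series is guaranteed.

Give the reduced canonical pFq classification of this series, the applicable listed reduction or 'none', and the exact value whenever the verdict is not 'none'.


This is \frac{5}{4} * 2F1(-\frac{5}{2}, 3; \frac{13}{2}; -1) in reduced canonical form. Verdict: the Kummer evaluation I3 matches (x = -1; c = \frac{13}{2} equals 1+a-b for upper {-\frac{5}{2}, 3}: listed pattern). Value: \frac{17325}{16384} \cdot \pi.

The tell: from the first term \frac{5}{4}: the constant factors (C = 5/4) combine into one prefactor.
Term ratio: r(k) = -1 * (k-\frac{5}{2}) (k+3) / [(k+\frac{13}{2}) (k+1)] - rational in k. x = -1; t_0 = \frac{5}{4}; negate the roots.


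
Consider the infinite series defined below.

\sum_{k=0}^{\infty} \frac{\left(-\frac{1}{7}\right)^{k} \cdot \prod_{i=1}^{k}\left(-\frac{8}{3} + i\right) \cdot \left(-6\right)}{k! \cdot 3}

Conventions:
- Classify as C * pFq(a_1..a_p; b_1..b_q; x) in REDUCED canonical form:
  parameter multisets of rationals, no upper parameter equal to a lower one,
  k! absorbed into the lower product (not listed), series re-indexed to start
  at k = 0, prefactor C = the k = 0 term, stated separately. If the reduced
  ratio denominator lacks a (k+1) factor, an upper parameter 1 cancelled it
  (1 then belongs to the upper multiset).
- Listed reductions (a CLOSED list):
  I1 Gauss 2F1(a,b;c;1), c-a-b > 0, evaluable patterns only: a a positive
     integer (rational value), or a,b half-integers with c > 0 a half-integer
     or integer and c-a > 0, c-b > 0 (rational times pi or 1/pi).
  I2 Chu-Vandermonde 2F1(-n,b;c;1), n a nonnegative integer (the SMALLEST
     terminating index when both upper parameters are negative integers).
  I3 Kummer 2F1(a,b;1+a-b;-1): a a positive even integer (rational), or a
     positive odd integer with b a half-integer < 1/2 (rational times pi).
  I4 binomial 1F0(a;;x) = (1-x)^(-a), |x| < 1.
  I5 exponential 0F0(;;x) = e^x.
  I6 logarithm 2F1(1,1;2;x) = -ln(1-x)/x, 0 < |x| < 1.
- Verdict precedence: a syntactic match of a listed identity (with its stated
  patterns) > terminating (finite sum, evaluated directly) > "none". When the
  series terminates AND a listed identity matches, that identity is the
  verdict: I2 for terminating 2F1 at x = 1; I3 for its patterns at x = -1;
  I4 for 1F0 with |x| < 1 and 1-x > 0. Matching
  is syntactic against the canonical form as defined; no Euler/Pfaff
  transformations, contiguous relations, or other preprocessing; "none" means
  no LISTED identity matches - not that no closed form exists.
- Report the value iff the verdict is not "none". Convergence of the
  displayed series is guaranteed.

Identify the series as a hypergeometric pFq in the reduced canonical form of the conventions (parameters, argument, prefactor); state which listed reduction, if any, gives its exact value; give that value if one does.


Classification (C = -2): 1F0 with upper {-\frac{5}{3}}, lower {-}, argument x = -\frac{1}{7}. Verdict at x = -\frac{1}{7}: binomial (I4) matches (the 1F0 binomial series: exponent 5/3, x = -\frac{1}{7}). Its exact value is \left(-2\right) \cdot \left(\frac{8}{7}\right)^{\frac{5}{3}}.

The tell: x = -\frac{1}{7} and the constant factors (C = -2) combine into one prefactor.
Term ratio: r(k) = -\frac{1}{7} * (k-\frac{5}{3}) / [(k+1)] ; factor over Q: parameters, x = -\frac{1}{7}, and C = -2.


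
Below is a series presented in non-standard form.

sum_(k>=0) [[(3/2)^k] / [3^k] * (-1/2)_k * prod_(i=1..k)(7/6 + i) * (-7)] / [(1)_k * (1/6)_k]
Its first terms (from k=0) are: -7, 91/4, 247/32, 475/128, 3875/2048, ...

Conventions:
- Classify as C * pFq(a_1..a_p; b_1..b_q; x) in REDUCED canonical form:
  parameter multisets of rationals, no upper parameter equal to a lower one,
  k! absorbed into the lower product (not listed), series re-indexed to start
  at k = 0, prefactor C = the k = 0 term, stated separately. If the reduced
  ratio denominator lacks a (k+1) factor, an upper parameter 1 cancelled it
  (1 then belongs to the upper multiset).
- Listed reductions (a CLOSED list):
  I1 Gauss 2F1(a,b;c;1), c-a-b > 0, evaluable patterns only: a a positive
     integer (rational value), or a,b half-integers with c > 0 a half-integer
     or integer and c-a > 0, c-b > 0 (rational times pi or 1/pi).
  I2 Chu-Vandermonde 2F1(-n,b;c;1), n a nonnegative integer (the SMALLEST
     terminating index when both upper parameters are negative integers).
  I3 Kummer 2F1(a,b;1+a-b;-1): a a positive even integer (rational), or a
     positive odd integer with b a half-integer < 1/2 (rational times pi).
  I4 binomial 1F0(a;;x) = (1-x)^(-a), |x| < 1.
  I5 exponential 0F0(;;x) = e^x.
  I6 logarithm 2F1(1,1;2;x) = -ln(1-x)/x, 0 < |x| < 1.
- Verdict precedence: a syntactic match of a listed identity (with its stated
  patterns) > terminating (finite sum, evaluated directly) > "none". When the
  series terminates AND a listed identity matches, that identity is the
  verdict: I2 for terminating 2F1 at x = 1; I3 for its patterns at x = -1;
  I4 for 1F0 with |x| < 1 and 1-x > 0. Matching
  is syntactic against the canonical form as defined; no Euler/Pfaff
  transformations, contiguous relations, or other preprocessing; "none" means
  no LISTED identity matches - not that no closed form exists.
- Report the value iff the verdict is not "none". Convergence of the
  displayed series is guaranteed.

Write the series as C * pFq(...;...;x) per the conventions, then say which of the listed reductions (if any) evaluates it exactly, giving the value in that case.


At argument 1/2: a 2F1 with upper {-1/2, 13/6}, lower {1/6}, scaled by C = -7. Verdict: none (x = 1/2): each listed identity misses the multisets {-1/2, 13/6} ; {1/6}.

The tell: t_0 being -7, (1)_k (prefactor -7) is k! itself.
Ratio: r(k) = (1/2) * (k-1/2) (k+13/6) / [(k+1/6) (k+1)] - poly over poly, x = (1/2) from leading terms; C = -7 at k = 0.


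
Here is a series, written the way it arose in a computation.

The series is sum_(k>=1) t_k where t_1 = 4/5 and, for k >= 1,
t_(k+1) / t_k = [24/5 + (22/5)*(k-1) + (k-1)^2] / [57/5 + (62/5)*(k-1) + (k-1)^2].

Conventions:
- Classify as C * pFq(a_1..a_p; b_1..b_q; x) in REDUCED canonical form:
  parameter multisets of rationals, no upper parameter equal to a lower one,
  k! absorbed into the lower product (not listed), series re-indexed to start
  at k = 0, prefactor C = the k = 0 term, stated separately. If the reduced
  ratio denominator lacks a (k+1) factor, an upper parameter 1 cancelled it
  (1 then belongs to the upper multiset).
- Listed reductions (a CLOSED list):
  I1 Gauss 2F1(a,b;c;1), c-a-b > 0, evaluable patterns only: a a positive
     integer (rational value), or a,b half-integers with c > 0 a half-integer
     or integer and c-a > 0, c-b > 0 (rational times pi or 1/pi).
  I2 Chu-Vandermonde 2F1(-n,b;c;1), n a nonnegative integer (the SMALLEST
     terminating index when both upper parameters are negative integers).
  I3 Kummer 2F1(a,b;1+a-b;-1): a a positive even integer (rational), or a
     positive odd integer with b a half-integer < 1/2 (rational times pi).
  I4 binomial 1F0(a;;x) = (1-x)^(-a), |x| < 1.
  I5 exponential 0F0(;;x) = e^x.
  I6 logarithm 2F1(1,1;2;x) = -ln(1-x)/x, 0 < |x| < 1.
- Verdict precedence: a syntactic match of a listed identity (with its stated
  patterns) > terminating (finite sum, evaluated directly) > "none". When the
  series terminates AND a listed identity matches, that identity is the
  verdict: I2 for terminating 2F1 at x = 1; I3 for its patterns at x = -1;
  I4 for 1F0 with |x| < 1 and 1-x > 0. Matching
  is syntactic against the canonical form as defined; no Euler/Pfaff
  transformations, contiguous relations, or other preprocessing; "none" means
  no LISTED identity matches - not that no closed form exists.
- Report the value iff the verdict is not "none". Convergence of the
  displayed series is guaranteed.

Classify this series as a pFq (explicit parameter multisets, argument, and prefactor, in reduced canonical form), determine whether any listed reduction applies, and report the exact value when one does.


x = 1 here; the reduced form reads 2F1, upper {2, 12/5}, lower {57/5}, C = 4/5. Verdict: the Gauss summation I1 fires (x = 1: the Gamma ratio telescopes since c-a-b = 7 > 0 and a = 2 in Z>0). Sum: 1222/875.

Key step: from the first term 4/5: the expanded ratio factors over Q; C = 4/5, x = 1, roots give parameters.
Adjacent-term ratio: r(k) = 1 * (k+2) (k+12/5) / [(k+57/5) (k+1)] - rational; roots negated = parameters, x = 1, C = 4/5.


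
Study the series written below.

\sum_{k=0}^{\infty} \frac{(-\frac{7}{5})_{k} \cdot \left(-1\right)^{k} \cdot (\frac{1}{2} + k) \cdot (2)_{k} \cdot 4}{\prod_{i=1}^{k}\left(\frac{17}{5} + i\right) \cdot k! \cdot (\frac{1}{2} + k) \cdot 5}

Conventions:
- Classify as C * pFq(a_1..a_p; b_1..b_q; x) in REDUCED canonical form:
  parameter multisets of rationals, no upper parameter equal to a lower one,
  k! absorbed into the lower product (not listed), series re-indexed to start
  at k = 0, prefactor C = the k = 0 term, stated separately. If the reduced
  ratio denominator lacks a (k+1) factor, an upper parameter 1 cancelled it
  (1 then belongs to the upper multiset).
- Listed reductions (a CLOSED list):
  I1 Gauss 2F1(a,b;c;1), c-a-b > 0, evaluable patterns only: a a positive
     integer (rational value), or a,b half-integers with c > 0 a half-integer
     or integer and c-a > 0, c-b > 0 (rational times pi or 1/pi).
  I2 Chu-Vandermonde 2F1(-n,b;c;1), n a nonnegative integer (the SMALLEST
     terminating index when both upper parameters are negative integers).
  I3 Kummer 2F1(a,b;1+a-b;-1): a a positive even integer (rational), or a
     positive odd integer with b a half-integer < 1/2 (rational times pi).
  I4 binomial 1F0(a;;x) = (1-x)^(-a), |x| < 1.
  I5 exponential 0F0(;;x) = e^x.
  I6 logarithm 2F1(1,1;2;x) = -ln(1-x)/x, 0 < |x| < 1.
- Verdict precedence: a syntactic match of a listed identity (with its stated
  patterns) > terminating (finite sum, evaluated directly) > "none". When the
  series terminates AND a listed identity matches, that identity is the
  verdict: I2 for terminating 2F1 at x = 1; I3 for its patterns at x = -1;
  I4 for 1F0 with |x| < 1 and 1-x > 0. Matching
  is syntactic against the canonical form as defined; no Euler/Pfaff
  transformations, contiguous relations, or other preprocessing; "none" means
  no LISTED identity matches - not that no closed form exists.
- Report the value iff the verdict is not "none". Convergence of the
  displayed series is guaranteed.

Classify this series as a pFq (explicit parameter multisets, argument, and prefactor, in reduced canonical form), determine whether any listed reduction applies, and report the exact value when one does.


At argument -1: a 2F1 with upper {-\frac{7}{5}, 2}, lower {\frac{22}{5}}, scaled by C = \frac{4}{5}. Verdict: Kummer (I3) matches (x = -1; c = \frac{22}{5} equals 1+a-b for upper {-\frac{7}{5}, 2}: listed pattern). Sum: \frac{34}{25}.

Structural cue: t_0 being \frac{4}{5}, striking the common factor k + 1/2 reduces the term (prefactor 4/5).
Ratio: r(k) = -1 * (k-\frac{7}{5}) (k+2) / [(k+\frac{22}{5}) (k+1)] - poly over poly, x = -1 from leading terms; C = \frac{4}{5} at k = 0.


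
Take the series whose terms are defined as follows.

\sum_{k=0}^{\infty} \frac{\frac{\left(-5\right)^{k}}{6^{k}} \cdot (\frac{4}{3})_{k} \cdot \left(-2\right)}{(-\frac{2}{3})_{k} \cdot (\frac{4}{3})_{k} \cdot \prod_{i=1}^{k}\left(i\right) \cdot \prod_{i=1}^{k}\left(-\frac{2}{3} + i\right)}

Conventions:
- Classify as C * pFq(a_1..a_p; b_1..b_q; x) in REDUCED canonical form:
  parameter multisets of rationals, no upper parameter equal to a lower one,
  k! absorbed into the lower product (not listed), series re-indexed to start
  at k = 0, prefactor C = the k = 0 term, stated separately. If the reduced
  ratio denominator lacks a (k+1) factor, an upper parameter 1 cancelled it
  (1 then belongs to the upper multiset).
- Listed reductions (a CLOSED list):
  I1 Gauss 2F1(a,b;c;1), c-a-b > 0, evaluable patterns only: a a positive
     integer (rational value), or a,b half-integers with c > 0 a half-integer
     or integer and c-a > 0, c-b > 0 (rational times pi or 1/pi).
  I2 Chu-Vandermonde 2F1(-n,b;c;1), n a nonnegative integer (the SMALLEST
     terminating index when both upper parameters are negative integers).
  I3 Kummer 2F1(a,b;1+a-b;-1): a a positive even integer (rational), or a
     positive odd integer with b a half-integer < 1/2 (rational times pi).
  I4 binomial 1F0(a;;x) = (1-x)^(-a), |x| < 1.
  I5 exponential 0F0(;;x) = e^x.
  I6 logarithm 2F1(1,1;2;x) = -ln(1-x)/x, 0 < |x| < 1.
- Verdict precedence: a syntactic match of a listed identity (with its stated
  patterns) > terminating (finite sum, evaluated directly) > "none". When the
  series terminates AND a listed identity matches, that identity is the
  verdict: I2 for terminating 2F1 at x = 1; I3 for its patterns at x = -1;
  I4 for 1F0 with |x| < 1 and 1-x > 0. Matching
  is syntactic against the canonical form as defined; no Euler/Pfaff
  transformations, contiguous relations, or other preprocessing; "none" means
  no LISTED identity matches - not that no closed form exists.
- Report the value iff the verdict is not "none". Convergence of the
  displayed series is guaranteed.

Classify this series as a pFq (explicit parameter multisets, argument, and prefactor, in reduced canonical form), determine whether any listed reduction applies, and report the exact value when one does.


The series (x = -\frac{5}{6}) is 0F2: upper {-}, lower {-\frac{2}{3}, \frac{1}{3}}, prefactor -2. Verdict: none - at argument -\frac{5}{6} the multisets {-} ; {-\frac{2}{3}, \frac{1}{3}} match no listed identity.

Structural cue: with t_0 = -2, the parameter 4/3 appears in both the upper and lower lists and cancels.
Ratio: r(k) = -\frac{5}{6} * 1 / [(k-\frac{2}{3}) (k+\frac{1}{3}) (k+1)] - rational; roots negated = parameters, x = -\frac{5}{6}, C = -2.


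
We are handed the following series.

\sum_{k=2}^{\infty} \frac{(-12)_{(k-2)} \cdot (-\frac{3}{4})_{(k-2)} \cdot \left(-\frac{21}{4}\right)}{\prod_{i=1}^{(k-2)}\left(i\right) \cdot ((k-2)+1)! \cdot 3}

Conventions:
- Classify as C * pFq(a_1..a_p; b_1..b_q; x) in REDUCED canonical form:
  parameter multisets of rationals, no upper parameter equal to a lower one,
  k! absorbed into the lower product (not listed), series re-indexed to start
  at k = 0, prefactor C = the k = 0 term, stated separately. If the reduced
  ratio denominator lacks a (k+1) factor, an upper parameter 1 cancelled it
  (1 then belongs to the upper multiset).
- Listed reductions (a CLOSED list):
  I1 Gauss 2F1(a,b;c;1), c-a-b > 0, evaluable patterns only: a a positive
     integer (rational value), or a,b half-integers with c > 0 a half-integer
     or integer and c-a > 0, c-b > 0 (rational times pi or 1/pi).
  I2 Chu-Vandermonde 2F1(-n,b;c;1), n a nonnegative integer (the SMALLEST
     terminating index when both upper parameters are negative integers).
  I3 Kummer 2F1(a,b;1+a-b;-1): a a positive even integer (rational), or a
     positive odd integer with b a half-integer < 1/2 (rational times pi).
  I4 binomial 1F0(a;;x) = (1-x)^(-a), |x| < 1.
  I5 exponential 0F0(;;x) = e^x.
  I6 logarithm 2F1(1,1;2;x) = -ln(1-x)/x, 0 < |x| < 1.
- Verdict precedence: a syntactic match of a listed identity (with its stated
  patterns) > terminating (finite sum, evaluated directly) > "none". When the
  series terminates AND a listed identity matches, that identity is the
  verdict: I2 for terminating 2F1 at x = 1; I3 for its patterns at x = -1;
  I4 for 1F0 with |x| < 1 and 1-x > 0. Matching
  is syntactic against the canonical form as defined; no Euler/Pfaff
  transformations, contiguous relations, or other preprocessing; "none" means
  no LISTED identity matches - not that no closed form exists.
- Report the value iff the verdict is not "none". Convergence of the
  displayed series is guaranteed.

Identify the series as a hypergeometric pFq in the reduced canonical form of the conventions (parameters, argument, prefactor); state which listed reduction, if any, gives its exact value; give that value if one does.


Classification (C = -\frac{7}{4}): 2F1 with upper {-12, -\frac{3}{4}}, lower {2}, argument x = 1. Verdict: Vandermonde's identity (I2) fires (terminating 2F1 at x = 1 with n = 12, b = -3/4, c = 2). Hence: -\frac{537576592245}{68719476736}.

Structural cue: from the first term -\frac{7}{4}: the denominator's factorial ratio (C = -7/4, x = 1) is a lower Pochhammer.
Consecutive-term ratio: r(k) = 1 * (k-12) (k-\frac{3}{4}) / [(k+2) (k+1)] - rational in k, leading ratio 1; with t_0 = -\frac{7}{4}, classification follows.


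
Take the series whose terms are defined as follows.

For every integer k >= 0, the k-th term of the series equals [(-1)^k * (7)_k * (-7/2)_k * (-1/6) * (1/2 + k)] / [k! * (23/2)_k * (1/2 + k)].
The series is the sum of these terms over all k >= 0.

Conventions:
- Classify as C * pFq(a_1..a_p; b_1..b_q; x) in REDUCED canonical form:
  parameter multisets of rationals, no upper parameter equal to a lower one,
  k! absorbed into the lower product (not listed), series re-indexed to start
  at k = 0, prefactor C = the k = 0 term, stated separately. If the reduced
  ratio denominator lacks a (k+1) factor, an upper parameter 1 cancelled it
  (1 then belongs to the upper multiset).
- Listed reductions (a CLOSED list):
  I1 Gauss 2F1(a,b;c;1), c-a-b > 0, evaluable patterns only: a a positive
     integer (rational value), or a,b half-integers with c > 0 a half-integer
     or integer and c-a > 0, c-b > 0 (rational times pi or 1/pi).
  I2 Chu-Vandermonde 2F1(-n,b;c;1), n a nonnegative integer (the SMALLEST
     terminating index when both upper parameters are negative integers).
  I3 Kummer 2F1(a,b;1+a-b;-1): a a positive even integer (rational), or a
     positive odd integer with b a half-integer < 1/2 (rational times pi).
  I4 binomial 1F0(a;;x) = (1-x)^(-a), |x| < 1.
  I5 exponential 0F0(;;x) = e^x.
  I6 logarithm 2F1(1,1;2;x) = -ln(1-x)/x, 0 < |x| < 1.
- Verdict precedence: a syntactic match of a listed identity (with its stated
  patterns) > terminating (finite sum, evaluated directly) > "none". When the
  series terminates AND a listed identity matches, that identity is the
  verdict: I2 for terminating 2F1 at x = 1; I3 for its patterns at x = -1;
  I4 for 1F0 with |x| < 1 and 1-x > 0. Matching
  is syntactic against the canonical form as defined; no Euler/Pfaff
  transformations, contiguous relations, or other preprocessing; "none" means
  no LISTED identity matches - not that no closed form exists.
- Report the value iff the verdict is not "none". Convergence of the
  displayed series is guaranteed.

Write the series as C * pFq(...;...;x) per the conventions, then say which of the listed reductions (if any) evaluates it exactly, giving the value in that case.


x = -1 here; the reduced form reads 2F1, upper {-7/2, 7}, lower {23/2}, C = -1/6. Verdict (x = -1): Kummer's theorem (I3) applies (x = -1; c = 23/2 equals 1+a-b for upper {-7/2, 7}: listed pattern). Value: (-4849845/16777216) * pi.

Key step: with t_0 = -1/6, striking the common factor k + 1/2 reduces the term (prefactor -1/6).
Step ratio: r(k) = (-1) * (k-7/2) (k+7) / [(k+23/2) (k+1)] - poly over poly, x = (-1) from leading terms; C = -1/6 at k = 0.


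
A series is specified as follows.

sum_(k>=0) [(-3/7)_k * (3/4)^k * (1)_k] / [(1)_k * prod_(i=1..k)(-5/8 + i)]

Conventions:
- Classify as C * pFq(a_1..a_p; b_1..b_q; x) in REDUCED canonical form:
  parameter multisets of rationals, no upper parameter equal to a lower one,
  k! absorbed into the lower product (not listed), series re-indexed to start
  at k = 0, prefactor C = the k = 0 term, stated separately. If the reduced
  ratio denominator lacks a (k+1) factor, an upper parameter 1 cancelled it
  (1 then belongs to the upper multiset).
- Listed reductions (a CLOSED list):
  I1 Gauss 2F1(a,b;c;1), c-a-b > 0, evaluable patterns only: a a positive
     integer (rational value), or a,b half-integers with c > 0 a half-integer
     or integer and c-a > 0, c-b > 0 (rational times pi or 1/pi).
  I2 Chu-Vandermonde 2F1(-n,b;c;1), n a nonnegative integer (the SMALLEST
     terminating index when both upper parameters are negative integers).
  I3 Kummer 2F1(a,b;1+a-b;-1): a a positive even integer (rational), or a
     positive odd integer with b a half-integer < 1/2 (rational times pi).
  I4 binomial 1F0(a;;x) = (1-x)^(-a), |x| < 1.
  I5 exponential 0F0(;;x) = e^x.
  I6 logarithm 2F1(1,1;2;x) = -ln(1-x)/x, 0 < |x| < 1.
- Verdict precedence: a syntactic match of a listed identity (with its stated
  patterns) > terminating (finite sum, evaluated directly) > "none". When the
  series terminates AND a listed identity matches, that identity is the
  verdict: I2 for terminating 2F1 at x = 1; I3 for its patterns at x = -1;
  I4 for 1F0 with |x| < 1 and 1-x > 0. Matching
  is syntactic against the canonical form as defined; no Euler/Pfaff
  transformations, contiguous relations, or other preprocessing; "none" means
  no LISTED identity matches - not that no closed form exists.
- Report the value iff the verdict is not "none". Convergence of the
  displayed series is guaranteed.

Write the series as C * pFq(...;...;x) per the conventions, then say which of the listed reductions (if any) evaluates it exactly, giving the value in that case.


Reduced: x = 3/4, 2F1, upper = {-3/7, 1}, lower = {3/8}, C = 1. Verdict: none. No listed pattern accepts 2F1(-3/7, 1; 3/8; 3/4).

Structural cue: from the first term 1: (1)_k (C = 1, x = 3/4) is k! itself.
Adjacent-term ratio: r(k) = (3/4) * (k-3/7) (k+1) / [(k+3/8) (k+1)] - rational in k, leading ratio (3/4); with t_0 = 1, classification follows.


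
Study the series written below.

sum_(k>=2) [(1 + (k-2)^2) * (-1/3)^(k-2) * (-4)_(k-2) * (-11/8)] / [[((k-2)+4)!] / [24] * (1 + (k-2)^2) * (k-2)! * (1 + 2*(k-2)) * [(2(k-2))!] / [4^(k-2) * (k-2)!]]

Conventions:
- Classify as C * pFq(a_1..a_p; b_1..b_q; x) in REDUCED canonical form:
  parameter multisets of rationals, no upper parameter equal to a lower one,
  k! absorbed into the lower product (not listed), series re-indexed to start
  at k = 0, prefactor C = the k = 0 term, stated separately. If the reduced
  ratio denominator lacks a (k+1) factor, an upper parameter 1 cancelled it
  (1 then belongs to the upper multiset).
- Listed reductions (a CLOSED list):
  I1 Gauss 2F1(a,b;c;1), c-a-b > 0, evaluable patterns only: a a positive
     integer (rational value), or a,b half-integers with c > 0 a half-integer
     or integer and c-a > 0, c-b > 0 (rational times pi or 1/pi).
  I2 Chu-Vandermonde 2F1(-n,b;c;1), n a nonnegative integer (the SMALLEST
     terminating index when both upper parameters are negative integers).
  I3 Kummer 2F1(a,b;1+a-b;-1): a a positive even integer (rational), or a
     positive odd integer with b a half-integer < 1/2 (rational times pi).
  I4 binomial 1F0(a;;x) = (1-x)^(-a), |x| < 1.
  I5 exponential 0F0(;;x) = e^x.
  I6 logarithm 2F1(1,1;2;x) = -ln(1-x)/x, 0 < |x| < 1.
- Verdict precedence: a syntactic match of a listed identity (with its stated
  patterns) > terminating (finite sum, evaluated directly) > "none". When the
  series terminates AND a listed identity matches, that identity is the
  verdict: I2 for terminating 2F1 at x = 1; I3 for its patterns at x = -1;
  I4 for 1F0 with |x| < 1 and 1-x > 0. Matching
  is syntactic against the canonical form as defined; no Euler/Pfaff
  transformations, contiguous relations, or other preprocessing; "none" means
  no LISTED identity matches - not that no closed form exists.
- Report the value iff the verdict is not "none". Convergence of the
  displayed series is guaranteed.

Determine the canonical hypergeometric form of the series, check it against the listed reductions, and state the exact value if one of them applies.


Classification (C = -11/8): 1F2 with upper {-4}, lower {3/2, 5}, argument x = -1/3. Verdict: terminating - upper parameter -4 makes this a finite sum (last index 4), evaluated exactly. Hence: -52327693/32148900.

The tell: t_0 = -11/8 here, and the lower (2k+1) factor (C = -11/8) shifts a half-integer Pochhammer.
Step ratio: r(k) = (-1/3) * (k-4) / [(k+3/2) (k+5) (k+1)] - rational; roots negated = parameters, x = (-1/3), C = -11/8.


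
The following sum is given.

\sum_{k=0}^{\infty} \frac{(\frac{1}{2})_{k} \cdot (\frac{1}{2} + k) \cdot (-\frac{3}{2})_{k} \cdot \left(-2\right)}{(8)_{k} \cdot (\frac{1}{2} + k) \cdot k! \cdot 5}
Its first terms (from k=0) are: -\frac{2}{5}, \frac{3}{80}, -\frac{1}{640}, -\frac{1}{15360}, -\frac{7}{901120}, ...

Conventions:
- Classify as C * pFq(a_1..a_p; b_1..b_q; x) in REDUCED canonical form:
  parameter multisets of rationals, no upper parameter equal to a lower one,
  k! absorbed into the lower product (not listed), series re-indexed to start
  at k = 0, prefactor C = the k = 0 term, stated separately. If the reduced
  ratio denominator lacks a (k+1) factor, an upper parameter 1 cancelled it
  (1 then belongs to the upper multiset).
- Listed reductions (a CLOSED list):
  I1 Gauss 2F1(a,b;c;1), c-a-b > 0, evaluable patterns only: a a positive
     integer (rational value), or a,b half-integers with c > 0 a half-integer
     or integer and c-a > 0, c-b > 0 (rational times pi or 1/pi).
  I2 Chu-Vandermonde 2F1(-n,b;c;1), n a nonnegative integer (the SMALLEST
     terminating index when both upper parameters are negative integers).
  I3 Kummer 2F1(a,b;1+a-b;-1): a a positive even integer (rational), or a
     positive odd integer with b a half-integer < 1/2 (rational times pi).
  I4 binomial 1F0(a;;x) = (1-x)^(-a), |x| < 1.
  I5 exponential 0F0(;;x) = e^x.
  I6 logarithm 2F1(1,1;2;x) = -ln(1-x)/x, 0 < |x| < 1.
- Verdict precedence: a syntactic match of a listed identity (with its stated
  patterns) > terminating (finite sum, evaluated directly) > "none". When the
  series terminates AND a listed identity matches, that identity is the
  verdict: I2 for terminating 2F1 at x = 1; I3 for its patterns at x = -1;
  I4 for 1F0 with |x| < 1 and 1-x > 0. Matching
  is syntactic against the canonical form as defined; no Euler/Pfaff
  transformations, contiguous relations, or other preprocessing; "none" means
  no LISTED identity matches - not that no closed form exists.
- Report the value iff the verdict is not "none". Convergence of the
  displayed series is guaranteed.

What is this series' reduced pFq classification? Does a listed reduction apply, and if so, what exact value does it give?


Structural cue: x = 1 and striking the common factor k + 1/2 reduces the term (C = -2/5).
Step ratio: r(k) = 1 * (k-\frac{3}{2}) (k+\frac{1}{2}) / [(k+8) (k+1)] - poly over poly, x = 1 from leading terms; C = -\frac{2}{5} at k = 0.

Reduced: x = 1, 2F1, upper = {-\frac{3}{2}, \frac{1}{2}}, lower = {8}, C = -\frac{2}{5}. Verdict: the half-integer Gauss pattern (I1) applies (x = 1; upper {-\frac{3}{2}, \frac{1}{2}} half-integers, c = 8 in the evaluable pattern). Value: \left(-\frac{268435456}{234652275}\right) / \pi.


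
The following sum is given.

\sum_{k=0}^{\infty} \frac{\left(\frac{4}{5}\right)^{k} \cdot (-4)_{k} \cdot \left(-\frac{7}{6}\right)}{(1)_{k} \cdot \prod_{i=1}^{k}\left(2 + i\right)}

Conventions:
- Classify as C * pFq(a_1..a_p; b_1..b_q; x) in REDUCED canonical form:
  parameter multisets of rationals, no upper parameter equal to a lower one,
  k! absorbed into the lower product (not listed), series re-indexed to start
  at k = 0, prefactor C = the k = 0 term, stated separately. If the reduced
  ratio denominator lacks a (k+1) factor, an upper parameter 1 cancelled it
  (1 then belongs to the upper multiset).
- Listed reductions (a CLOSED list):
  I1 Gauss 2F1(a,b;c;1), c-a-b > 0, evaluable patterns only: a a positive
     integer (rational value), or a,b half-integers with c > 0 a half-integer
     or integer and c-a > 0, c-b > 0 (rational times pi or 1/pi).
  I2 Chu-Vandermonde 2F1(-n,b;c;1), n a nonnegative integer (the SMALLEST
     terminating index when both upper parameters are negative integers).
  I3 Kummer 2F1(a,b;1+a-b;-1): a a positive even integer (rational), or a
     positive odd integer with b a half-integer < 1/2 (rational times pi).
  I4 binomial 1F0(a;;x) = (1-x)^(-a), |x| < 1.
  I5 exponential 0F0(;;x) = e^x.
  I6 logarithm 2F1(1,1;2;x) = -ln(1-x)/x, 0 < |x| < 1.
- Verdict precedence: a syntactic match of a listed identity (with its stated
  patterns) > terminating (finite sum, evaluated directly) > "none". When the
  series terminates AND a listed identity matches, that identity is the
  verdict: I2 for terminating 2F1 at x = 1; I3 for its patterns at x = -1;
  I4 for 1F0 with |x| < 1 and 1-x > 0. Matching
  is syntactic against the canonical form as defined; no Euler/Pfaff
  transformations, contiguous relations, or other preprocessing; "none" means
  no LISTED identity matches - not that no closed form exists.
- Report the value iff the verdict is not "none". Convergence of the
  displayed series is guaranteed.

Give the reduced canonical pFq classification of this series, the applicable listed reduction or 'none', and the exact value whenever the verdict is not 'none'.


Key observation: with t_0 = -\frac{7}{6}, the lower running product (C = -7/6) is a rising factorial.
Term ratio: r(k) = \frac{4}{5} * (k-4) / [(k+3) (k+1)] - rational in k. x = \frac{4}{5}; t_0 = -\frac{7}{6}; negate the roots.

This is -\frac{7}{6} * 1F1(-4; 3; \frac{4}{5}) in reduced canonical form. Verdict: terminating - upper -4 stops the sum at k = 4; the 5 terms are added exactly. Sum: -\frac{43379}{168750}.


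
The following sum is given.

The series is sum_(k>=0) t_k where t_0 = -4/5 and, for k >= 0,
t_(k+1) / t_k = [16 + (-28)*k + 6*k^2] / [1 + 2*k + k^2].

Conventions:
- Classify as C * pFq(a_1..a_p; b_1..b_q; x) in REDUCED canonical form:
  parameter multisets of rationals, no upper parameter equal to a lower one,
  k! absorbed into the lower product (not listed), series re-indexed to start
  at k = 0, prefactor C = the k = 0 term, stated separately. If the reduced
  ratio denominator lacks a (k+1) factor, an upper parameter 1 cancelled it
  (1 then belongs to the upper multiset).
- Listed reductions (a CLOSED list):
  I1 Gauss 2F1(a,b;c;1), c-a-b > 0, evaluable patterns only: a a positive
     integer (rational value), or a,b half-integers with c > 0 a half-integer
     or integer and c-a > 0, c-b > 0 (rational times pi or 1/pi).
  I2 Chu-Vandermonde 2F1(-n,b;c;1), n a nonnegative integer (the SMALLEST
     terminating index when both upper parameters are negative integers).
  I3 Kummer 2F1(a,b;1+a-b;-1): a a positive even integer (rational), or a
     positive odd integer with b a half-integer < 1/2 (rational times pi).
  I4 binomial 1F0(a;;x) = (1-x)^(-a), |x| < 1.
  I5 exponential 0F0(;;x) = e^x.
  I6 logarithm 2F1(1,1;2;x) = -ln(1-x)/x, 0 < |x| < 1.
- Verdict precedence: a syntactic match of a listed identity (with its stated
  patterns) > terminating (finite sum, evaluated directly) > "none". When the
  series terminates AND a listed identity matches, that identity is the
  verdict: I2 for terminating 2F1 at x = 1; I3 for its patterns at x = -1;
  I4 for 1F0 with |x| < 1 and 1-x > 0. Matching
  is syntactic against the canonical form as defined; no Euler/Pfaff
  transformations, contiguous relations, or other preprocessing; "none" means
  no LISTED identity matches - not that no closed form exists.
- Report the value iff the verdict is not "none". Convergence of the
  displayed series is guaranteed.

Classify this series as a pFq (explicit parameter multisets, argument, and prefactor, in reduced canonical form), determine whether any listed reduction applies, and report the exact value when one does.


The series (x = 6) is 2F1: upper {-4, -2/3}, lower {1}, prefactor -4/5. Verdict: terminating - upper -4 stops the sum at k = 4; the 5 terms are added exactly. Its exact value is 4/3.

Key observation: from the first term -4/5: factor the ratio over Q (C = -4/5, x = 6): negated roots = parameters.
Term ratio: r(k) = 6 * (k-4) (k-2/3) / [(k+1) (k+1)] - rational; roots negated = parameters, x = 6, C = -4/5.
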